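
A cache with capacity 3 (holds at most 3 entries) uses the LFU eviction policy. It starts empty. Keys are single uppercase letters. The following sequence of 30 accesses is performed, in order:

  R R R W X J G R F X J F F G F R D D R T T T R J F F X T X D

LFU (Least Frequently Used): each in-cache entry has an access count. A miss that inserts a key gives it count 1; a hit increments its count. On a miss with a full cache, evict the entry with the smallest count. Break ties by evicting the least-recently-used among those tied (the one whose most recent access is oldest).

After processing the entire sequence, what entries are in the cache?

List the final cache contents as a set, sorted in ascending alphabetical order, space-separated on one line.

Answer: D R T

Derivation:
LFU simulation (capacity=3):
  1. access R: MISS. Cache: [R(c=1)]
  2. access R: HIT, count now 2. Cache: [R(c=2)]
  3. access R: HIT, count now 3. Cache: [R(c=3)]
  4. access W: MISS. Cache: [W(c=1) R(c=3)]
  5. access X: MISS. Cache: [W(c=1) X(c=1) R(c=3)]
  6. access J: MISS, evict W(c=1). Cache: [X(c=1) J(c=1) R(c=3)]
  7. access G: MISS, evict X(c=1). Cache: [J(c=1) G(c=1) R(c=3)]
  8. access R: HIT, count now 4. Cache: [J(c=1) G(c=1) R(c=4)]
  9. access F: MISS, evict J(c=1). Cache: [G(c=1) F(c=1) R(c=4)]
  10. access X: MISS, evict G(c=1). Cache: [F(c=1) X(c=1) R(c=4)]
  11. access J: MISS, evict F(c=1). Cache: [X(c=1) J(c=1) R(c=4)]
  12. access F: MISS, evict X(c=1). Cache: [J(c=1) F(c=1) R(c=4)]
  13. access F: HIT, count now 2. Cache: [J(c=1) F(c=2) R(c=4)]
  14. access G: MISS, evict J(c=1). Cache: [G(c=1) F(c=2) R(c=4)]
  15. access F: HIT, count now 3. Cache: [G(c=1) F(c=3) R(c=4)]
  16. access R: HIT, count now 5. Cache: [G(c=1) F(c=3) R(c=5)]
  17. access D: MISS, evict G(c=1). Cache: [D(c=1) F(c=3) R(c=5)]
  18. access D: HIT, count now 2. Cache: [D(c=2) F(c=3) R(c=5)]
  19. access R: HIT, count now 6. Cache: [D(c=2) F(c=3) R(c=6)]
  20. access T: MISS, evict D(c=2). Cache: [T(c=1) F(c=3) R(c=6)]
  21. access T: HIT, count now 2. Cache: [T(c=2) F(c=3) R(c=6)]
  22. access T: HIT, count now 3. Cache: [F(c=3) T(c=3) R(c=6)]
  23. access R: HIT, count now 7. Cache: [F(c=3) T(c=3) R(c=7)]
  24. access J: MISS, evict F(c=3). Cache: [J(c=1) T(c=3) R(c=7)]
  25. access F: MISS, evict J(c=1). Cache: [F(c=1) T(c=3) R(c=7)]
  26. access F: HIT, count now 2. Cache: [F(c=2) T(c=3) R(c=7)]
  27. access X: MISS, evict F(c=2). Cache: [X(c=1) T(c=3) R(c=7)]
  28. access T: HIT, count now 4. Cache: [X(c=1) T(c=4) R(c=7)]
  29. access X: HIT, count now 2. Cache: [X(c=2) T(c=4) R(c=7)]
  30. access D: MISS, evict X(c=2). Cache: [D(c=1) T(c=4) R(c=7)]
Total: 14 hits, 16 misses, 13 evictions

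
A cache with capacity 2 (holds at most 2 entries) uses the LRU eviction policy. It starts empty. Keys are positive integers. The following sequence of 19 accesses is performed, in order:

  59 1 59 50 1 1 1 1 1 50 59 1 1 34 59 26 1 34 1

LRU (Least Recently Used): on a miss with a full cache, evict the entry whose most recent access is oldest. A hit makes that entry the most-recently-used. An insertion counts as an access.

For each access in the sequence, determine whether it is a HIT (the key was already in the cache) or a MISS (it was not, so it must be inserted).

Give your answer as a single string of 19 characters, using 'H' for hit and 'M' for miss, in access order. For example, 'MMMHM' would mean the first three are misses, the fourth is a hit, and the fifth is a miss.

Answer: MMHMMHHHHHMMHMMMMMH

Derivation:
LRU simulation (capacity=2):
  1. access 59: MISS. Cache (LRU->MRU): [59]
  2. access 1: MISS. Cache (LRU->MRU): [59 1]
  3. access 59: HIT. Cache (LRU->MRU): [1 59]
  4. access 50: MISS, evict 1. Cache (LRU->MRU): [59 50]
  5. access 1: MISS, evict 59. Cache (LRU->MRU): [50 1]
  6. access 1: HIT. Cache (LRU->MRU): [50 1]
  7. access 1: HIT. Cache (LRU->MRU): [50 1]
  8. access 1: HIT. Cache (LRU->MRU): [50 1]
  9. access 1: HIT. Cache (LRU->MRU): [50 1]
  10. access 50: HIT. Cache (LRU->MRU): [1 50]
  11. access 59: MISS, evict 1. Cache (LRU->MRU): [50 59]
  12. access 1: MISS, evict 50. Cache (LRU->MRU): [59 1]
  13. access 1: HIT. Cache (LRU->MRU): [59 1]
  14. access 34: MISS, evict 59. Cache (LRU->MRU): [1 34]
  15. access 59: MISS, evict 1. Cache (LRU->MRU): [34 59]
  16. access 26: MISS, evict 34. Cache (LRU->MRU): [59 26]
  17. access 1: MISS, evict 59. Cache (LRU->MRU): [26 1]
  18. access 34: MISS, evict 26. Cache (LRU->MRU): [1 34]
  19. access 1: HIT. Cache (LRU->MRU): [34 1]
Total: 8 hits, 11 misses, 9 evictions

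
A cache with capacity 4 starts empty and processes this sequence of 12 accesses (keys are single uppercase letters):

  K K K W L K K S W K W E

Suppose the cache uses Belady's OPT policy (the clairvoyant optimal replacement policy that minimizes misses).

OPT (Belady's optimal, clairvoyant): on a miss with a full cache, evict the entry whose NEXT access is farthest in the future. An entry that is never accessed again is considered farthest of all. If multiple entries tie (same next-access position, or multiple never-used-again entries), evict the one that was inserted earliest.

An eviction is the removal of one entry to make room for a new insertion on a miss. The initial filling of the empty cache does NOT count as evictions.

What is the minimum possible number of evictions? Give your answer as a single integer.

OPT (Belady) simulation (capacity=4):
  1. access K: MISS. Cache: [K]
  2. access K: HIT. Next use of K: step 3. Cache: [K]
  3. access K: HIT. Next use of K: step 6. Cache: [K]
  4. access W: MISS. Cache: [K W]
  5. access L: MISS. Cache: [K W L]
  6. access K: HIT. Next use of K: step 7. Cache: [K W L]
  7. access K: HIT. Next use of K: step 10. Cache: [K W L]
  8. access S: MISS. Cache: [K W L S]
  9. access W: HIT. Next use of W: step 11. Cache: [K W L S]
  10. access K: HIT. Next use of K: never. Cache: [K W L S]
  11. access W: HIT. Next use of W: never. Cache: [K W L S]
  12. access E: MISS, evict K (next use: never). Cache: [W L S E]
Total: 7 hits, 5 misses, 1 evictions

Answer: 1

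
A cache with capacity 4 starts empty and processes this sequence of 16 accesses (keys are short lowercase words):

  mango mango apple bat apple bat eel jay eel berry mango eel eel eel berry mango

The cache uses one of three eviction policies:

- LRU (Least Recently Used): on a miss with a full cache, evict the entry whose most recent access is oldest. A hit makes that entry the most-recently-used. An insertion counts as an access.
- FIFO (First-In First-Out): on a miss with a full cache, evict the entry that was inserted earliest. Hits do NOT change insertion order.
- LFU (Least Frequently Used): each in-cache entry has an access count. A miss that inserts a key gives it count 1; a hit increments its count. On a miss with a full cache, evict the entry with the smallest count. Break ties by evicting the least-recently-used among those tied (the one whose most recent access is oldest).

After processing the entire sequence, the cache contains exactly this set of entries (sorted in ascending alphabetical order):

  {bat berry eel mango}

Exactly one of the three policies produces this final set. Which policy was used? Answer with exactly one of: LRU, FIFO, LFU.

Simulating under each policy and comparing final sets:
  LRU: final set = {berry eel jay mango} -> differs
  FIFO: final set = {berry eel jay mango} -> differs
  LFU: final set = {bat berry eel mango} -> MATCHES target
Only LFU produces the target set.

Answer: LFU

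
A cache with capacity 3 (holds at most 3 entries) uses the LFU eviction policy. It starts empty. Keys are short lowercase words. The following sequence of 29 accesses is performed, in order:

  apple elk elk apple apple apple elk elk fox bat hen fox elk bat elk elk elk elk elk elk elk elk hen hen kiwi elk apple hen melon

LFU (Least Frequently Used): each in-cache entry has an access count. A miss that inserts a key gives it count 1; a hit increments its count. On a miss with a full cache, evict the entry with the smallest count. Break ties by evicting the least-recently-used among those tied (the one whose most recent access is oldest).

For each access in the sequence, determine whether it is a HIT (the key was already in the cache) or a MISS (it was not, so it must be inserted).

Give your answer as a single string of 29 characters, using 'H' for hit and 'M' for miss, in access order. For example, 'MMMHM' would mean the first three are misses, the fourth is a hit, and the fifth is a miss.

Answer: MMHHHHHHMMMMHMHHHHHHHHMHMHHMM

Derivation:
LFU simulation (capacity=3):
  1. access apple: MISS. Cache: [apple(c=1)]
  2. access elk: MISS. Cache: [apple(c=1) elk(c=1)]
  3. access elk: HIT, count now 2. Cache: [apple(c=1) elk(c=2)]
  4. access apple: HIT, count now 2. Cache: [elk(c=2) apple(c=2)]
  5. access apple: HIT, count now 3. Cache: [elk(c=2) apple(c=3)]
  6. access apple: HIT, count now 4. Cache: [elk(c=2) apple(c=4)]
  7. access elk: HIT, count now 3. Cache: [elk(c=3) apple(c=4)]
  8. access elk: HIT, count now 4. Cache: [apple(c=4) elk(c=4)]
  9. access fox: MISS. Cache: [fox(c=1) apple(c=4) elk(c=4)]
  10. access bat: MISS, evict fox(c=1). Cache: [bat(c=1) apple(c=4) elk(c=4)]
  11. access hen: MISS, evict bat(c=1). Cache: [hen(c=1) apple(c=4) elk(c=4)]
  12. access fox: MISS, evict hen(c=1). Cache: [fox(c=1) apple(c=4) elk(c=4)]
  13. access elk: HIT, count now 5. Cache: [fox(c=1) apple(c=4) elk(c=5)]
  14. access bat: MISS, evict fox(c=1). Cache: [bat(c=1) apple(c=4) elk(c=5)]
  15. access elk: HIT, count now 6. Cache: [bat(c=1) apple(c=4) elk(c=6)]
  16. access elk: HIT, count now 7. Cache: [bat(c=1) apple(c=4) elk(c=7)]
  17. access elk: HIT, count now 8. Cache: [bat(c=1) apple(c=4) elk(c=8)]
  18. access elk: HIT, count now 9. Cache: [bat(c=1) apple(c=4) elk(c=9)]
  19. access elk: HIT, count now 10. Cache: [bat(c=1) apple(c=4) elk(c=10)]
  20. access elk: HIT, count now 11. Cache: [bat(c=1) apple(c=4) elk(c=11)]
  21. access elk: HIT, count now 12. Cache: [bat(c=1) apple(c=4) elk(c=12)]
  22. access elk: HIT, count now 13. Cache: [bat(c=1) apple(c=4) elk(c=13)]
  23. access hen: MISS, evict bat(c=1). Cache: [hen(c=1) apple(c=4) elk(c=13)]
  24. access hen: HIT, count now 2. Cache: [hen(c=2) apple(c=4) elk(c=13)]
  25. access kiwi: MISS, evict hen(c=2). Cache: [kiwi(c=1) apple(c=4) elk(c=13)]
  26. access elk: HIT, count now 14. Cache: [kiwi(c=1) apple(c=4) elk(c=14)]
  27. access apple: HIT, count now 5. Cache: [kiwi(c=1) apple(c=5) elk(c=14)]
  28. access hen: MISS, evict kiwi(c=1). Cache: [hen(c=1) apple(c=5) elk(c=14)]
  29. access melon: MISS, evict hen(c=1). Cache: [melon(c=1) apple(c=5) elk(c=14)]
Total: 18 hits, 11 misses, 8 evictions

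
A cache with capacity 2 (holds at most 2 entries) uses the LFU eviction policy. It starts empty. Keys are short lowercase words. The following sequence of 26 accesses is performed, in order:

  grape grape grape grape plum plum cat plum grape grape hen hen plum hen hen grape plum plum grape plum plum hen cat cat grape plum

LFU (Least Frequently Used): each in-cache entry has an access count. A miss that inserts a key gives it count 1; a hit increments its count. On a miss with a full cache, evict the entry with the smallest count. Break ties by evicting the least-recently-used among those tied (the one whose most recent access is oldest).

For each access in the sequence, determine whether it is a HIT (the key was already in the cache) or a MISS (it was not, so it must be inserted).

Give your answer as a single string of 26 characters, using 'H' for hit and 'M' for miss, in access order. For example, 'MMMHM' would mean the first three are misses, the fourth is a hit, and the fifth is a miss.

Answer: MHHHMHMMHHMHMMHHMHHHHMMHHM

Derivation:
LFU simulation (capacity=2):
  1. access grape: MISS. Cache: [grape(c=1)]
  2. access grape: HIT, count now 2. Cache: [grape(c=2)]
  3. access grape: HIT, count now 3. Cache: [grape(c=3)]
  4. access grape: HIT, count now 4. Cache: [grape(c=4)]
  5. access plum: MISS. Cache: [plum(c=1) grape(c=4)]
  6. access plum: HIT, count now 2. Cache: [plum(c=2) grape(c=4)]
  7. access cat: MISS, evict plum(c=2). Cache: [cat(c=1) grape(c=4)]
  8. access plum: MISS, evict cat(c=1). Cache: [plum(c=1) grape(c=4)]
  9. access grape: HIT, count now 5. Cache: [plum(c=1) grape(c=5)]
  10. access grape: HIT, count now 6. Cache: [plum(c=1) grape(c=6)]
  11. access hen: MISS, evict plum(c=1). Cache: [hen(c=1) grape(c=6)]
  12. access hen: HIT, count now 2. Cache: [hen(c=2) grape(c=6)]
  13. access plum: MISS, evict hen(c=2). Cache: [plum(c=1) grape(c=6)]
  14. access hen: MISS, evict plum(c=1). Cache: [hen(c=1) grape(c=6)]
  15. access hen: HIT, count now 2. Cache: [hen(c=2) grape(c=6)]
  16. access grape: HIT, count now 7. Cache: [hen(c=2) grape(c=7)]
  17. access plum: MISS, evict hen(c=2). Cache: [plum(c=1) grape(c=7)]
  18. access plum: HIT, count now 2. Cache: [plum(c=2) grape(c=7)]
  19. access grape: HIT, count now 8. Cache: [plum(c=2) grape(c=8)]
  20. access plum: HIT, count now 3. Cache: [plum(c=3) grape(c=8)]
  21. access plum: HIT, count now 4. Cache: [plum(c=4) grape(c=8)]
  22. access hen: MISS, evict plum(c=4). Cache: [hen(c=1) grape(c=8)]
  23. access cat: MISS, evict hen(c=1). Cache: [cat(c=1) grape(c=8)]
  24. access cat: HIT, count now 2. Cache: [cat(c=2) grape(c=8)]
  25. access grape: HIT, count now 9. Cache: [cat(c=2) grape(c=9)]
  26. access plum: MISS, evict cat(c=2). Cache: [plum(c=1) grape(c=9)]
Total: 15 hits, 11 misses, 9 evictions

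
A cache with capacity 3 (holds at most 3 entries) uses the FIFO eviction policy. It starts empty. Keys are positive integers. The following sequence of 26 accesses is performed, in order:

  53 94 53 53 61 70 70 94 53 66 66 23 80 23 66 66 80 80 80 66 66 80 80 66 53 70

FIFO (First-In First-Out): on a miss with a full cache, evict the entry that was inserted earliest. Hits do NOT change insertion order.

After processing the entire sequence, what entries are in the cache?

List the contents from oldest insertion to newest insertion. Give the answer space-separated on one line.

Answer: 80 53 70

Derivation:
FIFO simulation (capacity=3):
  1. access 53: MISS. Cache (old->new): [53]
  2. access 94: MISS. Cache (old->new): [53 94]
  3. access 53: HIT. Cache (old->new): [53 94]
  4. access 53: HIT. Cache (old->new): [53 94]
  5. access 61: MISS. Cache (old->new): [53 94 61]
  6. access 70: MISS, evict 53. Cache (old->new): [94 61 70]
  7. access 70: HIT. Cache (old->new): [94 61 70]
  8. access 94: HIT. Cache (old->new): [94 61 70]
  9. access 53: MISS, evict 94. Cache (old->new): [61 70 53]
  10. access 66: MISS, evict 61. Cache (old->new): [70 53 66]
  11. access 66: HIT. Cache (old->new): [70 53 66]
  12. access 23: MISS, evict 70. Cache (old->new): [53 66 23]
  13. access 80: MISS, evict 53. Cache (old->new): [66 23 80]
  14. access 23: HIT. Cache (old->new): [66 23 80]
  15. access 66: HIT. Cache (old->new): [66 23 80]
  16. access 66: HIT. Cache (old->new): [66 23 80]
  17. access 80: HIT. Cache (old->new): [66 23 80]
  18. access 80: HIT. Cache (old->new): [66 23 80]
  19. access 80: HIT. Cache (old->new): [66 23 80]
  20. access 66: HIT. Cache (old->new): [66 23 80]
  21. access 66: HIT. Cache (old->new): [66 23 80]
  22. access 80: HIT. Cache (old->new): [66 23 80]
  23. access 80: HIT. Cache (old->new): [66 23 80]
  24. access 66: HIT. Cache (old->new): [66 23 80]
  25. access 53: MISS, evict 66. Cache (old->new): [23 80 53]
  26. access 70: MISS, evict 23. Cache (old->new): [80 53 70]
Total: 16 hits, 10 misses, 7 evictions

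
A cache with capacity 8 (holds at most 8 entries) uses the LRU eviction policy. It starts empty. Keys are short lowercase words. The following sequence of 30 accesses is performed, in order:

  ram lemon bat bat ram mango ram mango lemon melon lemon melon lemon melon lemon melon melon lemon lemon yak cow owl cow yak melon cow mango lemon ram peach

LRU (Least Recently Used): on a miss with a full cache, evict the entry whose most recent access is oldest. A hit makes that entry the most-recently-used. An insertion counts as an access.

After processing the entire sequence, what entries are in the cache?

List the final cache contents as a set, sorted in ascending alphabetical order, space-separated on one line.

Answer: cow lemon mango melon owl peach ram yak

Derivation:
LRU simulation (capacity=8):
  1. access ram: MISS. Cache (LRU->MRU): [ram]
  2. access lemon: MISS. Cache (LRU->MRU): [ram lemon]
  3. access bat: MISS. Cache (LRU->MRU): [ram lemon bat]
  4. access bat: HIT. Cache (LRU->MRU): [ram lemon bat]
  5. access ram: HIT. Cache (LRU->MRU): [lemon bat ram]
  6. access mango: MISS. Cache (LRU->MRU): [lemon bat ram mango]
  7. access ram: HIT. Cache (LRU->MRU): [lemon bat mango ram]
  8. access mango: HIT. Cache (LRU->MRU): [lemon bat ram mango]
  9. access lemon: HIT. Cache (LRU->MRU): [bat ram mango lemon]
  10. access melon: MISS. Cache (LRU->MRU): [bat ram mango lemon melon]
  11. access lemon: HIT. Cache (LRU->MRU): [bat ram mango melon lemon]
  12. access melon: HIT. Cache (LRU->MRU): [bat ram mango lemon melon]
  13. access lemon: HIT. Cache (LRU->MRU): [bat ram mango melon lemon]
  14. access melon: HIT. Cache (LRU->MRU): [bat ram mango lemon melon]
  15. access lemon: HIT. Cache (LRU->MRU): [bat ram mango melon lemon]
  16. access melon: HIT. Cache (LRU->MRU): [bat ram mango lemon melon]
  17. access melon: HIT. Cache (LRU->MRU): [bat ram mango lemon melon]
  18. access lemon: HIT. Cache (LRU->MRU): [bat ram mango melon lemon]
  19. access lemon: HIT. Cache (LRU->MRU): [bat ram mango melon lemon]
  20. access yak: MISS. Cache (LRU->MRU): [bat ram mango melon lemon yak]
  21. access cow: MISS. Cache (LRU->MRU): [bat ram mango melon lemon yak cow]
  22. access owl: MISS. Cache (LRU->MRU): [bat ram mango melon lemon yak cow owl]
  23. access cow: HIT. Cache (LRU->MRU): [bat ram mango melon lemon yak owl cow]
  24. access yak: HIT. Cache (LRU->MRU): [bat ram mango melon lemon owl cow yak]
  25. access melon: HIT. Cache (LRU->MRU): [bat ram mango lemon owl cow yak melon]
  26. access cow: HIT. Cache (LRU->MRU): [bat ram mango lemon owl yak melon cow]
  27. access mango: HIT. Cache (LRU->MRU): [bat ram lemon owl yak melon cow mango]
  28. access lemon: HIT. Cache (LRU->MRU): [bat ram owl yak melon cow mango lemon]
  29. access ram: HIT. Cache (LRU->MRU): [bat owl yak melon cow mango lemon ram]
  30. access peach: MISS, evict bat. Cache (LRU->MRU): [owl yak melon cow mango lemon ram peach]
Total: 21 hits, 9 misses, 1 evictions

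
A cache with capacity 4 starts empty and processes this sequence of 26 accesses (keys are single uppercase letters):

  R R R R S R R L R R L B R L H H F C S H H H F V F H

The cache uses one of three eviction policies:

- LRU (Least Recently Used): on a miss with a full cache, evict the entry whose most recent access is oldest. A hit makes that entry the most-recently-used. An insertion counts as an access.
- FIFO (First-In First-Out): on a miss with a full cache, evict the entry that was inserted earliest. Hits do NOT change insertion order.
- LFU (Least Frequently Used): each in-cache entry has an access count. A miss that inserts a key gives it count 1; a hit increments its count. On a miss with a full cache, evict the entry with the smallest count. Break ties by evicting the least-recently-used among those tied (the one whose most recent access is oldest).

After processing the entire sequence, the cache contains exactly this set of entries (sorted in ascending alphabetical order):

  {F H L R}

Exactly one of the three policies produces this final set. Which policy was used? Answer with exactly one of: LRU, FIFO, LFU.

Answer: LFU

Derivation:
Simulating under each policy and comparing final sets:
  LRU: final set = {F H S V} -> differs
  FIFO: final set = {C H S V} -> differs
  LFU: final set = {F H L R} -> MATCHES target
Only LFU produces the target set.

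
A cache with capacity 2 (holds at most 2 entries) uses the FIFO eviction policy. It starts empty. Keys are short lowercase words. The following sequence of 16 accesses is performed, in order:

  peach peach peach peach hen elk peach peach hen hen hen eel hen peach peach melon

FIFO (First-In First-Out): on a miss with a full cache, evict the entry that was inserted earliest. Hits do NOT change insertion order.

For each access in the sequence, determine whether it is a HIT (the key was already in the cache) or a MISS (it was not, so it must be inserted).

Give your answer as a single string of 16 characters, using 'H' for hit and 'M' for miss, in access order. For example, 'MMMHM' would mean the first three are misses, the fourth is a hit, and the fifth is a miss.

Answer: MHHHMMMHMHHMHMHM

Derivation:
FIFO simulation (capacity=2):
  1. access peach: MISS. Cache (old->new): [peach]
  2. access peach: HIT. Cache (old->new): [peach]
  3. access peach: HIT. Cache (old->new): [peach]
  4. access peach: HIT. Cache (old->new): [peach]
  5. access hen: MISS. Cache (old->new): [peach hen]
  6. access elk: MISS, evict peach. Cache (old->new): [hen elk]
  7. access peach: MISS, evict hen. Cache (old->new): [elk peach]
  8. access peach: HIT. Cache (old->new): [elk peach]
  9. access hen: MISS, evict elk. Cache (old->new): [peach hen]
  10. access hen: HIT. Cache (old->new): [peach hen]
  11. access hen: HIT. Cache (old->new): [peach hen]
  12. access eel: MISS, evict peach. Cache (old->new): [hen eel]
  13. access hen: HIT. Cache (old->new): [hen eel]
  14. access peach: MISS, evict hen. Cache (old->new): [eel peach]
  15. access peach: HIT. Cache (old->new): [eel peach]
  16. access melon: MISS, evict eel. Cache (old->new): [peach melon]
Total: 8 hits, 8 misses, 6 evictions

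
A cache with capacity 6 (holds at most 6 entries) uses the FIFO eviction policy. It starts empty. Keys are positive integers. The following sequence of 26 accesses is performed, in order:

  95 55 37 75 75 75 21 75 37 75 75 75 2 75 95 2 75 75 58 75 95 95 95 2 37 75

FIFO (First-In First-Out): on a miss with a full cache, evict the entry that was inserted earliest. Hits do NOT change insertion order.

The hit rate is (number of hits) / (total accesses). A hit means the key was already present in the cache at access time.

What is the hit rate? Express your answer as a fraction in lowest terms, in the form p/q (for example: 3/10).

Answer: 9/13

Derivation:
FIFO simulation (capacity=6):
  1. access 95: MISS. Cache (old->new): [95]
  2. access 55: MISS. Cache (old->new): [95 55]
  3. access 37: MISS. Cache (old->new): [95 55 37]
  4. access 75: MISS. Cache (old->new): [95 55 37 75]
  5. access 75: HIT. Cache (old->new): [95 55 37 75]
  6. access 75: HIT. Cache (old->new): [95 55 37 75]
  7. access 21: MISS. Cache (old->new): [95 55 37 75 21]
  8. access 75: HIT. Cache (old->new): [95 55 37 75 21]
  9. access 37: HIT. Cache (old->new): [95 55 37 75 21]
  10. access 75: HIT. Cache (old->new): [95 55 37 75 21]
  11. access 75: HIT. Cache (old->new): [95 55 37 75 21]
  12. access 75: HIT. Cache (old->new): [95 55 37 75 21]
  13. access 2: MISS. Cache (old->new): [95 55 37 75 21 2]
  14. access 75: HIT. Cache (old->new): [95 55 37 75 21 2]
  15. access 95: HIT. Cache (old->new): [95 55 37 75 21 2]
  16. access 2: HIT. Cache (old->new): [95 55 37 75 21 2]
  17. access 75: HIT. Cache (old->new): [95 55 37 75 21 2]
  18. access 75: HIT. Cache (old->new): [95 55 37 75 21 2]
  19. access 58: MISS, evict 95. Cache (old->new): [55 37 75 21 2 58]
  20. access 75: HIT. Cache (old->new): [55 37 75 21 2 58]
  21. access 95: MISS, evict 55. Cache (old->new): [37 75 21 2 58 95]
  22. access 95: HIT. Cache (old->new): [37 75 21 2 58 95]
  23. access 95: HIT. Cache (old->new): [37 75 21 2 58 95]
  24. access 2: HIT. Cache (old->new): [37 75 21 2 58 95]
  25. access 37: HIT. Cache (old->new): [37 75 21 2 58 95]
  26. access 75: HIT. Cache (old->new): [37 75 21 2 58 95]
Total: 18 hits, 8 misses, 2 evictions

Hit rate = 18/26 = 9/13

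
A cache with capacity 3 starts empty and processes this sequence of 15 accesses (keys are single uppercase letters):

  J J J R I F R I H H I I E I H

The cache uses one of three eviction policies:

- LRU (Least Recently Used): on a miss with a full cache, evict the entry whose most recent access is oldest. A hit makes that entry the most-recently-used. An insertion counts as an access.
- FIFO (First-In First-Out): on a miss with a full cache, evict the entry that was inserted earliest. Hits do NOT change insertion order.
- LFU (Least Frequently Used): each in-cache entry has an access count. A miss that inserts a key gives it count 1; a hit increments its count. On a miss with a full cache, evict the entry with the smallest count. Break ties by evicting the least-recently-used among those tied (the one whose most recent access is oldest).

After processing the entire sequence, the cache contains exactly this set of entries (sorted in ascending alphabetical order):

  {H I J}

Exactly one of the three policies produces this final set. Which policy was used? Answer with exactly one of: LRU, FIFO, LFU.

Answer: LFU

Derivation:
Simulating under each policy and comparing final sets:
  LRU: final set = {E H I} -> differs
  FIFO: final set = {E H I} -> differs
  LFU: final set = {H I J} -> MATCHES target
Only LFU produces the target set.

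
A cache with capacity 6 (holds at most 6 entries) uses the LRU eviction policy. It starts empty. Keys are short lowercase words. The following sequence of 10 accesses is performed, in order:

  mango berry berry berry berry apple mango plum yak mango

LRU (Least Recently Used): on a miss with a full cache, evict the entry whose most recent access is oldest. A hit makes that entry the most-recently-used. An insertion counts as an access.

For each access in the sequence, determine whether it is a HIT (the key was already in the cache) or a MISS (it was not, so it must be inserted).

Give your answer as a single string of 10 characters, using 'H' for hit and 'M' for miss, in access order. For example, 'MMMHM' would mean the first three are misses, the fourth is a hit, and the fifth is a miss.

Answer: MMHHHMHMMH

Derivation:
LRU simulation (capacity=6):
  1. access mango: MISS. Cache (LRU->MRU): [mango]
  2. access berry: MISS. Cache (LRU->MRU): [mango berry]
  3. access berry: HIT. Cache (LRU->MRU): [mango berry]
  4. access berry: HIT. Cache (LRU->MRU): [mango berry]
  5. access berry: HIT. Cache (LRU->MRU): [mango berry]
  6. access apple: MISS. Cache (LRU->MRU): [mango berry apple]
  7. access mango: HIT. Cache (LRU->MRU): [berry apple mango]
  8. access plum: MISS. Cache (LRU->MRU): [berry apple mango plum]
  9. access yak: MISS. Cache (LRU->MRU): [berry apple mango plum yak]
  10. access mango: HIT. Cache (LRU->MRU): [berry apple plum yak mango]
Total: 5 hits, 5 misses, 0 evictions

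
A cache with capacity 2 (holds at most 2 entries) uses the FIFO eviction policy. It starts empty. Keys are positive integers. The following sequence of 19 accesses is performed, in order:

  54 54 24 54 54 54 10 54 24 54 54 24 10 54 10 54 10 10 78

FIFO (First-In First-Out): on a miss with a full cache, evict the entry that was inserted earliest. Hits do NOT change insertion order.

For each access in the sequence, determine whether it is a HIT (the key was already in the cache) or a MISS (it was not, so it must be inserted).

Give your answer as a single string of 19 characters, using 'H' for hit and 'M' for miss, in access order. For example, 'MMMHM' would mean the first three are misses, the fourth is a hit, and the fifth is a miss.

Answer: MHMHHHMMMHHHMMHHHHM

Derivation:
FIFO simulation (capacity=2):
  1. access 54: MISS. Cache (old->new): [54]
  2. access 54: HIT. Cache (old->new): [54]
  3. access 24: MISS. Cache (old->new): [54 24]
  4. access 54: HIT. Cache (old->new): [54 24]
  5. access 54: HIT. Cache (old->new): [54 24]
  6. access 54: HIT. Cache (old->new): [54 24]
  7. access 10: MISS, evict 54. Cache (old->new): [24 10]
  8. access 54: MISS, evict 24. Cache (old->new): [10 54]
  9. access 24: MISS, evict 10. Cache (old->new): [54 24]
  10. access 54: HIT. Cache (old->new): [54 24]
  11. access 54: HIT. Cache (old->new): [54 24]
  12. access 24: HIT. Cache (old->new): [54 24]
  13. access 10: MISS, evict 54. Cache (old->new): [24 10]
  14. access 54: MISS, evict 24. Cache (old->new): [10 54]
  15. access 10: HIT. Cache (old->new): [10 54]
  16. access 54: HIT. Cache (old->new): [10 54]
  17. access 10: HIT. Cache (old->new): [10 54]
  18. access 10: HIT. Cache (old->new): [10 54]
  19. access 78: MISS, evict 10. Cache (old->new): [54 78]
Total: 11 hits, 8 misses, 6 evictions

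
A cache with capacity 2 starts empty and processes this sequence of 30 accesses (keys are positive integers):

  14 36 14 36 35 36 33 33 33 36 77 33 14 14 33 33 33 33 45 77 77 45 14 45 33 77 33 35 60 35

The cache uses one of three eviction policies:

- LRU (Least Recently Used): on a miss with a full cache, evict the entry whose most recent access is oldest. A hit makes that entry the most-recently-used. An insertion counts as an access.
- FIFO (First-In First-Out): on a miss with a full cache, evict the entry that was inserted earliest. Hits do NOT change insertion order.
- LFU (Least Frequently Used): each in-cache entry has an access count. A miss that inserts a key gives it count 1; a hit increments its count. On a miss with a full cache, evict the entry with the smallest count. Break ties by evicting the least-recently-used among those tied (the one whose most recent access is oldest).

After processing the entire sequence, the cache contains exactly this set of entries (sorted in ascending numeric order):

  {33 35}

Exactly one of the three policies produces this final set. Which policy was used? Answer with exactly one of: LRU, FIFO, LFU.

Answer: LFU

Derivation:
Simulating under each policy and comparing final sets:
  LRU: final set = {35 60} -> differs
  FIFO: final set = {35 60} -> differs
  LFU: final set = {33 35} -> MATCHES target
Only LFU produces the target set.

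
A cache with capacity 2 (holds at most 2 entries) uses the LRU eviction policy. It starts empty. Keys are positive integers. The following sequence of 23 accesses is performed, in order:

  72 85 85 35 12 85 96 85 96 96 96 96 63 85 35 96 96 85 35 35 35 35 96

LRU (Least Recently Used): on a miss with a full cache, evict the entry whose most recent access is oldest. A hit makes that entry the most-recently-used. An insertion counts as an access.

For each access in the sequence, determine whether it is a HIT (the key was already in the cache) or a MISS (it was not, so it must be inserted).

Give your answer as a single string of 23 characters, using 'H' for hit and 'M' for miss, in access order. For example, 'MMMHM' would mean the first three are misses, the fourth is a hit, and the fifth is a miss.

Answer: MMHMMMMHHHHHMMMMHMMHHHM

Derivation:
LRU simulation (capacity=2):
  1. access 72: MISS. Cache (LRU->MRU): [72]
  2. access 85: MISS. Cache (LRU->MRU): [72 85]
  3. access 85: HIT. Cache (LRU->MRU): [72 85]
  4. access 35: MISS, evict 72. Cache (LRU->MRU): [85 35]
  5. access 12: MISS, evict 85. Cache (LRU->MRU): [35 12]
  6. access 85: MISS, evict 35. Cache (LRU->MRU): [12 85]
  7. access 96: MISS, evict 12. Cache (LRU->MRU): [85 96]
  8. access 85: HIT. Cache (LRU->MRU): [96 85]
  9. access 96: HIT. Cache (LRU->MRU): [85 96]
  10. access 96: HIT. Cache (LRU->MRU): [85 96]
  11. access 96: HIT. Cache (LRU->MRU): [85 96]
  12. access 96: HIT. Cache (LRU->MRU): [85 96]
  13. access 63: MISS, evict 85. Cache (LRU->MRU): [96 63]
  14. access 85: MISS, evict 96. Cache (LRU->MRU): [63 85]
  15. access 35: MISS, evict 63. Cache (LRU->MRU): [85 35]
  16. access 96: MISS, evict 85. Cache (LRU->MRU): [35 96]
  17. access 96: HIT. Cache (LRU->MRU): [35 96]
  18. access 85: MISS, evict 35. Cache (LRU->MRU): [96 85]
  19. access 35: MISS, evict 96. Cache (LRU->MRU): [85 35]
  20. access 35: HIT. Cache (LRU->MRU): [85 35]
  21. access 35: HIT. Cache (LRU->MRU): [85 35]
  22. access 35: HIT. Cache (LRU->MRU): [85 35]
  23. access 96: MISS, evict 85. Cache (LRU->MRU): [35 96]
Total: 10 hits, 13 misses, 11 evictions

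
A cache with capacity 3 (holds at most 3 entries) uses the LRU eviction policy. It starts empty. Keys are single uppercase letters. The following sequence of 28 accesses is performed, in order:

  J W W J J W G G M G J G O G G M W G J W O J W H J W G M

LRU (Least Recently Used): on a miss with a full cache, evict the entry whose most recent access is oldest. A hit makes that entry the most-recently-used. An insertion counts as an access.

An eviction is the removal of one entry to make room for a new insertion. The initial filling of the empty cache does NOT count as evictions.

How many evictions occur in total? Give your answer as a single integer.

LRU simulation (capacity=3):
  1. access J: MISS. Cache (LRU->MRU): [J]
  2. access W: MISS. Cache (LRU->MRU): [J W]
  3. access W: HIT. Cache (LRU->MRU): [J W]
  4. access J: HIT. Cache (LRU->MRU): [W J]
  5. access J: HIT. Cache (LRU->MRU): [W J]
  6. access W: HIT. Cache (LRU->MRU): [J W]
  7. access G: MISS. Cache (LRU->MRU): [J W G]
  8. access G: HIT. Cache (LRU->MRU): [J W G]
  9. access M: MISS, evict J. Cache (LRU->MRU): [W G M]
  10. access G: HIT. Cache (LRU->MRU): [W M G]
  11. access J: MISS, evict W. Cache (LRU->MRU): [M G J]
  12. access G: HIT. Cache (LRU->MRU): [M J G]
  13. access O: MISS, evict M. Cache (LRU->MRU): [J G O]
  14. access G: HIT. Cache (LRU->MRU): [J O G]
  15. access G: HIT. Cache (LRU->MRU): [J O G]
  16. access M: MISS, evict J. Cache (LRU->MRU): [O G M]
  17. access W: MISS, evict O. Cache (LRU->MRU): [G M W]
  18. access G: HIT. Cache (LRU->MRU): [M W G]
  19. access J: MISS, evict M. Cache (LRU->MRU): [W G J]
  20. access W: HIT. Cache (LRU->MRU): [G J W]
  21. access O: MISS, evict G. Cache (LRU->MRU): [J W O]
  22. access J: HIT. Cache (LRU->MRU): [W O J]
  23. access W: HIT. Cache (LRU->MRU): [O J W]
  24. access H: MISS, evict O. Cache (LRU->MRU): [J W H]
  25. access J: HIT. Cache (LRU->MRU): [W H J]
  26. access W: HIT. Cache (LRU->MRU): [H J W]
  27. access G: MISS, evict H. Cache (LRU->MRU): [J W G]
  28. access M: MISS, evict J. Cache (LRU->MRU): [W G M]
Total: 15 hits, 13 misses, 10 evictions

Answer: 10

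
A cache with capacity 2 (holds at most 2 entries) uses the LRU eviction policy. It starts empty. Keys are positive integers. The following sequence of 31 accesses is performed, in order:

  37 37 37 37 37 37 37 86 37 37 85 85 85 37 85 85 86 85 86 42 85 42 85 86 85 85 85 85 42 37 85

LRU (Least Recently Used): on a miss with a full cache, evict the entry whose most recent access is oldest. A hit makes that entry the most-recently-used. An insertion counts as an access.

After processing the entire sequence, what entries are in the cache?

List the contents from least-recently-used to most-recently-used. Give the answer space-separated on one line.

LRU simulation (capacity=2):
  1. access 37: MISS. Cache (LRU->MRU): [37]
  2. access 37: HIT. Cache (LRU->MRU): [37]
  3. access 37: HIT. Cache (LRU->MRU): [37]
  4. access 37: HIT. Cache (LRU->MRU): [37]
  5. access 37: HIT. Cache (LRU->MRU): [37]
  6. access 37: HIT. Cache (LRU->MRU): [37]
  7. access 37: HIT. Cache (LRU->MRU): [37]
  8. access 86: MISS. Cache (LRU->MRU): [37 86]
  9. access 37: HIT. Cache (LRU->MRU): [86 37]
  10. access 37: HIT. Cache (LRU->MRU): [86 37]
  11. access 85: MISS, evict 86. Cache (LRU->MRU): [37 85]
  12. access 85: HIT. Cache (LRU->MRU): [37 85]
  13. access 85: HIT. Cache (LRU->MRU): [37 85]
  14. access 37: HIT. Cache (LRU->MRU): [85 37]
  15. access 85: HIT. Cache (LRU->MRU): [37 85]
  16. access 85: HIT. Cache (LRU->MRU): [37 85]
  17. access 86: MISS, evict 37. Cache (LRU->MRU): [85 86]
  18. access 85: HIT. Cache (LRU->MRU): [86 85]
  19. access 86: HIT. Cache (LRU->MRU): [85 86]
  20. access 42: MISS, evict 85. Cache (LRU->MRU): [86 42]
  21. access 85: MISS, evict 86. Cache (LRU->MRU): [42 85]
  22. access 42: HIT. Cache (LRU->MRU): [85 42]
  23. access 85: HIT. Cache (LRU->MRU): [42 85]
  24. access 86: MISS, evict 42. Cache (LRU->MRU): [85 86]
  25. access 85: HIT. Cache (LRU->MRU): [86 85]
  26. access 85: HIT. Cache (LRU->MRU): [86 85]
  27. access 85: HIT. Cache (LRU->MRU): [86 85]
  28. access 85: HIT. Cache (LRU->MRU): [86 85]
  29. access 42: MISS, evict 86. Cache (LRU->MRU): [85 42]
  30. access 37: MISS, evict 85. Cache (LRU->MRU): [42 37]
  31. access 85: MISS, evict 42. Cache (LRU->MRU): [37 85]
Total: 21 hits, 10 misses, 8 evictions

Answer: 37 85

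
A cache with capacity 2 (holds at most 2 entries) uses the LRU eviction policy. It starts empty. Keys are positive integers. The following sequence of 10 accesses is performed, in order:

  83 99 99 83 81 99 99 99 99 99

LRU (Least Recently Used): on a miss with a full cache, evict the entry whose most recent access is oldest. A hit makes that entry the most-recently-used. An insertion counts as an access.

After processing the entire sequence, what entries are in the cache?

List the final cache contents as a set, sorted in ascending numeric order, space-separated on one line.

LRU simulation (capacity=2):
  1. access 83: MISS. Cache (LRU->MRU): [83]
  2. access 99: MISS. Cache (LRU->MRU): [83 99]
  3. access 99: HIT. Cache (LRU->MRU): [83 99]
  4. access 83: HIT. Cache (LRU->MRU): [99 83]
  5. access 81: MISS, evict 99. Cache (LRU->MRU): [83 81]
  6. access 99: MISS, evict 83. Cache (LRU->MRU): [81 99]
  7. access 99: HIT. Cache (LRU->MRU): [81 99]
  8. access 99: HIT. Cache (LRU->MRU): [81 99]
  9. access 99: HIT. Cache (LRU->MRU): [81 99]
  10. access 99: HIT. Cache (LRU->MRU): [81 99]
Total: 6 hits, 4 misses, 2 evictions

Answer: 81 99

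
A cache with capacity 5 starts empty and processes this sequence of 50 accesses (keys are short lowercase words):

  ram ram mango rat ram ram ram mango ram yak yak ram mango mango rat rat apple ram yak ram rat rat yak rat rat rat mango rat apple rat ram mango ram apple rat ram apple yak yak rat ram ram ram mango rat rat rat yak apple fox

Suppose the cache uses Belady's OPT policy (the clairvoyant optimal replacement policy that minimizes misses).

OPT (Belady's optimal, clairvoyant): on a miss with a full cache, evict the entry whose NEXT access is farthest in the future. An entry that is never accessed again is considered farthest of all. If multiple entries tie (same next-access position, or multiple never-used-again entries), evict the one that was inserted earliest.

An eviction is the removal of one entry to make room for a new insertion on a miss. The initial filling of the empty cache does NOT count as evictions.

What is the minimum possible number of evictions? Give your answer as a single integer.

OPT (Belady) simulation (capacity=5):
  1. access ram: MISS. Cache: [ram]
  2. access ram: HIT. Next use of ram: step 5. Cache: [ram]
  3. access mango: MISS. Cache: [ram mango]
  4. access rat: MISS. Cache: [ram mango rat]
  5. access ram: HIT. Next use of ram: step 6. Cache: [ram mango rat]
  6. access ram: HIT. Next use of ram: step 7. Cache: [ram mango rat]
  7. access ram: HIT. Next use of ram: step 9. Cache: [ram mango rat]
  8. access mango: HIT. Next use of mango: step 13. Cache: [ram mango rat]
  9. access ram: HIT. Next use of ram: step 12. Cache: [ram mango rat]
  10. access yak: MISS. Cache: [ram mango rat yak]
  11. access yak: HIT. Next use of yak: step 19. Cache: [ram mango rat yak]
  12. access ram: HIT. Next use of ram: step 18. Cache: [ram mango rat yak]
  13. access mango: HIT. Next use of mango: step 14. Cache: [ram mango rat yak]
  14. access mango: HIT. Next use of mango: step 27. Cache: [ram mango rat yak]
  15. access rat: HIT. Next use of rat: step 16. Cache: [ram mango rat yak]
  16. access rat: HIT. Next use of rat: step 21. Cache: [ram mango rat yak]
  17. access apple: MISS. Cache: [ram mango rat yak apple]
  18. access ram: HIT. Next use of ram: step 20. Cache: [ram mango rat yak apple]
  19. access yak: HIT. Next use of yak: step 23. Cache: [ram mango rat yak apple]
  20. access ram: HIT. Next use of ram: step 31. Cache: [ram mango rat yak apple]
  21. access rat: HIT. Next use of rat: step 22. Cache: [ram mango rat yak apple]
  22. access rat: HIT. Next use of rat: step 24. Cache: [ram mango rat yak apple]
  23. access yak: HIT. Next use of yak: step 38. Cache: [ram mango rat yak apple]
  24. access rat: HIT. Next use of rat: step 25. Cache: [ram mango rat yak apple]
  25. access rat: HIT. Next use of rat: step 26. Cache: [ram mango rat yak apple]
  26. access rat: HIT. Next use of rat: step 28. Cache: [ram mango rat yak apple]
  27. access mango: HIT. Next use of mango: step 32. Cache: [ram mango rat yak apple]
  28. access rat: HIT. Next use of rat: step 30. Cache: [ram mango rat yak apple]
  29. access apple: HIT. Next use of apple: step 34. Cache: [ram mango rat yak apple]
  30. access rat: HIT. Next use of rat: step 35. Cache: [ram mango rat yak apple]
  31. access ram: HIT. Next use of ram: step 33. Cache: [ram mango rat yak apple]
  32. access mango: HIT. Next use of mango: step 44. Cache: [ram mango rat yak apple]
  33. access ram: HIT. Next use of ram: step 36. Cache: [ram mango rat yak apple]
  34. access apple: HIT. Next use of apple: step 37. Cache: [ram mango rat yak apple]
  35. access rat: HIT. Next use of rat: step 40. Cache: [ram mango rat yak apple]
  36. access ram: HIT. Next use of ram: step 41. Cache: [ram mango rat yak apple]
  37. access apple: HIT. Next use of apple: step 49. Cache: [ram mango rat yak apple]
  38. access yak: HIT. Next use of yak: step 39. Cache: [ram mango rat yak apple]
  39. access yak: HIT. Next use of yak: step 48. Cache: [ram mango rat yak apple]
  40. access rat: HIT. Next use of rat: step 45. Cache: [ram mango rat yak apple]
  41. access ram: HIT. Next use of ram: step 42. Cache: [ram mango rat yak apple]
  42. access ram: HIT. Next use of ram: step 43. Cache: [ram mango rat yak apple]
  43. access ram: HIT. Next use of ram: never. Cache: [ram mango rat yak apple]
  44. access mango: HIT. Next use of mango: never. Cache: [ram mango rat yak apple]
  45. access rat: HIT. Next use of rat: step 46. Cache: [ram mango rat yak apple]
  46. access rat: HIT. Next use of rat: step 47. Cache: [ram mango rat yak apple]
  47. access rat: HIT. Next use of rat: never. Cache: [ram mango rat yak apple]
  48. access yak: HIT. Next use of yak: never. Cache: [ram mango rat yak apple]
  49. access apple: HIT. Next use of apple: never. Cache: [ram mango rat yak apple]
  50. access fox: MISS, evict ram (next use: never). Cache: [mango rat yak apple fox]
Total: 44 hits, 6 misses, 1 evictions

Answer: 1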